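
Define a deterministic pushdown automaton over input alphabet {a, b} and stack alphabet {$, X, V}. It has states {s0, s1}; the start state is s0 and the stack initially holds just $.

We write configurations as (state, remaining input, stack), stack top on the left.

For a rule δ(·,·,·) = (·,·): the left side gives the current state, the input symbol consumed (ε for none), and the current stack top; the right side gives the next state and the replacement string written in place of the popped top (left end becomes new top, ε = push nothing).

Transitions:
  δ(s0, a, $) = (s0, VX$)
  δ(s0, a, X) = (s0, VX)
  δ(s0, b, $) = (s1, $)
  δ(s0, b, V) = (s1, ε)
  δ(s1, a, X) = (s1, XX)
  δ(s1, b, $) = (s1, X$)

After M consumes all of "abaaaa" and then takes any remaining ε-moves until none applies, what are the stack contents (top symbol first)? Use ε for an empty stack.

(s0, abaaaa, $)
  read a, top $: go to s0, push VX$ → (s0, baaaa, VX$)
  read b, top V: go to s1, push ε → (s1, aaaa, X$)
  read a, top X: go to s1, push XX → (s1, aaa, XX$)
  read a, top X: go to s1, push XX → (s1, aa, XXX$)
  read a, top X: go to s1, push XX → (s1, a, XXXX$)
  read a, top X: go to s1, push XX → (s1, ε, XXXXX$)
All input consumed in state s1 with stack XXXXX$.

XXXXX$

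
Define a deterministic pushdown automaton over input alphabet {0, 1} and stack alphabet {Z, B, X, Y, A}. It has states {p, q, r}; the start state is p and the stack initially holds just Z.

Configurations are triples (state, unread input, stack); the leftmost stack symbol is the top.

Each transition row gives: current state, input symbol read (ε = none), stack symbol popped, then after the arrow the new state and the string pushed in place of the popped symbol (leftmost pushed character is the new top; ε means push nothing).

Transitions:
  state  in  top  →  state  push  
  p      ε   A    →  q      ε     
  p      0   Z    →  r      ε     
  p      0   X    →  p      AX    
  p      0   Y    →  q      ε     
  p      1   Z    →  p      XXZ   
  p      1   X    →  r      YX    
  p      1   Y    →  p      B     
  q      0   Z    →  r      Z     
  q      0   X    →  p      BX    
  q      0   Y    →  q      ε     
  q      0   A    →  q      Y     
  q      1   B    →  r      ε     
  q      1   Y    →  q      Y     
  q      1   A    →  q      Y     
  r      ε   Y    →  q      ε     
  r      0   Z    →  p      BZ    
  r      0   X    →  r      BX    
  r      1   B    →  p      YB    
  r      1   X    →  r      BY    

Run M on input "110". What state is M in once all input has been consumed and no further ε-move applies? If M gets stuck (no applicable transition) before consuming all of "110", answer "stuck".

p

(p, 110, Z) ⊢ (p, 10, XXZ) ⊢ (r, 0, YXXZ) ⊢ (q, 0, XXZ) ⊢ (p, ε, BXXZ)
All input consumed; M is in state p.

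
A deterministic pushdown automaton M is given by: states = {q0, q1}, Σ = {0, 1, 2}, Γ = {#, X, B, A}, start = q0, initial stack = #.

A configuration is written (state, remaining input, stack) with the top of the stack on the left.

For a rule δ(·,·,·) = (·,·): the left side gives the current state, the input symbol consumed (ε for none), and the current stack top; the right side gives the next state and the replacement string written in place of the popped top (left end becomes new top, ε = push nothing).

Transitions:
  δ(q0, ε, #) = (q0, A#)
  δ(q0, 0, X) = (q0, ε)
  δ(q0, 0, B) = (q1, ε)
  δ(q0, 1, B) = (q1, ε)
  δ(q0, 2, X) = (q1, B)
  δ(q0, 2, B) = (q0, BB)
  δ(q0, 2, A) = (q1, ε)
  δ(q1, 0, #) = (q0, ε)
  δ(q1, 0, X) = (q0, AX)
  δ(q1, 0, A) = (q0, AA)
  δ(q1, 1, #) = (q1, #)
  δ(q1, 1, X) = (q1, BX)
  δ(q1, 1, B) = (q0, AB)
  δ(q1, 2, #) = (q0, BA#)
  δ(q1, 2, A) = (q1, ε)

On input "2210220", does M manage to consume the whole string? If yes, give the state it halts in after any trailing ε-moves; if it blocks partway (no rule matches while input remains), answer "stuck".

q0

(q0, 2210220, #)
  ε-move, top #: go to q0, push A# → (q0, 2210220, A#)
  read 2, top A: go to q1, push ε → (q1, 210220, #)
  read 2, top #: go to q0, push BA# → (q0, 10220, BA#)
  read 1, top B: go to q1, push ε → (q1, 0220, A#)
  read 0, top A: go to q0, push AA → (q0, 220, AA#)
  read 2, top A: go to q1, push ε → (q1, 20, A#)
  read 2, top A: go to q1, push ε → (q1, 0, #)
  read 0, top #: go to q0, push ε → (q0, ε, ε)
All input consumed; M is in state q0.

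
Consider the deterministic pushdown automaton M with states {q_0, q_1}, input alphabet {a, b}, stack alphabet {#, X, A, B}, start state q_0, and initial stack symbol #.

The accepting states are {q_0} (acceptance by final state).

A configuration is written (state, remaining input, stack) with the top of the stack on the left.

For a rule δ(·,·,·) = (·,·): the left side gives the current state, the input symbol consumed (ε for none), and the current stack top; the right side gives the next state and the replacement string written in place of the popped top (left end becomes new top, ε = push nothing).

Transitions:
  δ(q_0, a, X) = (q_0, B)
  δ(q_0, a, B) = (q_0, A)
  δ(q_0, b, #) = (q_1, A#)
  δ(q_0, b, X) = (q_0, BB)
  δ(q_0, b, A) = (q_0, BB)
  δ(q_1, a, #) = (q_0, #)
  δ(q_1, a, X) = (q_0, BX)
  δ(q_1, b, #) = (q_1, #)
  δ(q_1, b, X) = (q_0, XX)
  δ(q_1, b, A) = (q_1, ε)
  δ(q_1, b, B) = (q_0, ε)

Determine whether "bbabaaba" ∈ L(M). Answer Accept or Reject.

(q_0, bbabaaba, #)
  read b, top #: go to q_1, push A# → (q_1, babaaba, A#)
  read b, top A: go to q_1, push ε → (q_1, abaaba, #)
  read a, top #: go to q_0, push # → (q_0, baaba, #)
  read b, top #: go to q_1, push A# → (q_1, aaba, A#)
No transition applies at (q_1, aaba, A#); input not fully consumed.

Reject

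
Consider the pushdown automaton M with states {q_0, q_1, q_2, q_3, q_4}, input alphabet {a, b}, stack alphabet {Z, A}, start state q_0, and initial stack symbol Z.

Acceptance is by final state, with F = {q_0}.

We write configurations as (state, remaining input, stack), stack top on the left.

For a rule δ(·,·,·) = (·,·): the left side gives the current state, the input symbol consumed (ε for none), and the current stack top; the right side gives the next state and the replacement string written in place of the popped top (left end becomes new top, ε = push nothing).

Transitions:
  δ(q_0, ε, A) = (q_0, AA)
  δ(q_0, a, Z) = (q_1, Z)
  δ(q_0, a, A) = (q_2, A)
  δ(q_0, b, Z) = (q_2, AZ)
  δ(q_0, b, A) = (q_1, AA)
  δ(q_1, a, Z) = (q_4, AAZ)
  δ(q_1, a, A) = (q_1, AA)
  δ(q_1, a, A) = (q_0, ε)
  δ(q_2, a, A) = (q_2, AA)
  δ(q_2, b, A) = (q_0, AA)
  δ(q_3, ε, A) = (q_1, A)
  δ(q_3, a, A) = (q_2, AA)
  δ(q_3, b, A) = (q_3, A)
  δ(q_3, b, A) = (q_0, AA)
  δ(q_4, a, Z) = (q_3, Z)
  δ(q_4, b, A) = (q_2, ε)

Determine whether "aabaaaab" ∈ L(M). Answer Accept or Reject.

Accept

One accepting computation: (q_0, aabaaaab, Z) ⊢ (q_1, abaaaab, Z) ⊢ (q_4, baaaab, AAZ) ⊢ (q_2, aaaab, AZ) ⊢ (q_2, aaab, AAZ) ⊢ (q_2, aab, AAAZ) ⊢ (q_2, ab, AAAAZ) ⊢ (q_2, b, AAAAAZ) ⊢ (q_0, ε, AAAAAAZ)
All input consumed and state q_0 ∈ F.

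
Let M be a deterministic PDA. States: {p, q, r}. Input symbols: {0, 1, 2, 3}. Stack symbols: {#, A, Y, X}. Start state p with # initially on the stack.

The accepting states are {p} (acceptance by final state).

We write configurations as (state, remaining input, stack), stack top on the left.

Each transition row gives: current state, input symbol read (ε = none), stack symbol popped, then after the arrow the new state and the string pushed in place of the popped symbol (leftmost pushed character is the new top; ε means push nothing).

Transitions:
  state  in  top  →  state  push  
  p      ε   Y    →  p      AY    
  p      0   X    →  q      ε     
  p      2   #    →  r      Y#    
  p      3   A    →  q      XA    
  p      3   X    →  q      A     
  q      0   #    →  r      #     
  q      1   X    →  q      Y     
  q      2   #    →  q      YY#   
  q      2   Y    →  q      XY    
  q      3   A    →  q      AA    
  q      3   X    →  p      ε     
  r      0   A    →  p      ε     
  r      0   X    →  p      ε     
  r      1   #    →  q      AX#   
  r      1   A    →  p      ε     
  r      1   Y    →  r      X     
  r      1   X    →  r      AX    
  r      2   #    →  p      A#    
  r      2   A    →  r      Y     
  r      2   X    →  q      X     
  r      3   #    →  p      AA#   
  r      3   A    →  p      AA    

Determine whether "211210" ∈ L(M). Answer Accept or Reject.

(p, 211210, #)
  read 2, top #: go to r, push Y# → (r, 11210, Y#)
  read 1, top Y: go to r, push X → (r, 1210, X#)
  read 1, top X: go to r, push AX → (r, 210, AX#)
  read 2, top A: go to r, push Y → (r, 10, YX#)
  read 1, top Y: go to r, push X → (r, 0, XX#)
  read 0, top X: go to p, push ε → (p, ε, X#)
All input consumed; state p ∈ F.

Accept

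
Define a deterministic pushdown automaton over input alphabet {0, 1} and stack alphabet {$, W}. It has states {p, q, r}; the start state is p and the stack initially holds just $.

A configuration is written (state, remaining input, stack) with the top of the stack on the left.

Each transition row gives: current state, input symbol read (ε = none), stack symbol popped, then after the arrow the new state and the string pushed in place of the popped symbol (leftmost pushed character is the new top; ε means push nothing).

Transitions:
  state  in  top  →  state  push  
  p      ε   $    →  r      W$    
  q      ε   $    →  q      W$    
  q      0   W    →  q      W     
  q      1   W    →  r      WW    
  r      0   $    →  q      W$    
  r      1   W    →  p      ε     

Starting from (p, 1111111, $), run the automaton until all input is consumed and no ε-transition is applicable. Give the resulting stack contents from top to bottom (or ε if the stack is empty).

(p, 1111111, $)
  ε-move, top $: go to r, push W$ → (r, 1111111, W$)
  read 1, top W: go to p, push ε → (p, 111111, $)
  ε-move, top $: go to r, push W$ → (r, 111111, W$)
  read 1, top W: go to p, push ε → (p, 11111, $)
  ε-move, top $: go to r, push W$ → (r, 11111, W$)
  read 1, top W: go to p, push ε → (p, 1111, $)
  ε-move, top $: go to r, push W$ → (r, 1111, W$)
  read 1, top W: go to p, push ε → (p, 111, $)
  ε-move, top $: go to r, push W$ → (r, 111, W$)
  read 1, top W: go to p, push ε → (p, 11, $)
  ε-move, top $: go to r, push W$ → (r, 11, W$)
  read 1, top W: go to p, push ε → (p, 1, $)
  ε-move, top $: go to r, push W$ → (r, 1, W$)
  read 1, top W: go to p, push ε → (p, ε, $)
  ε-move, top $: go to r, push W$ → (r, ε, W$)
All input consumed in state r with stack W$.

W$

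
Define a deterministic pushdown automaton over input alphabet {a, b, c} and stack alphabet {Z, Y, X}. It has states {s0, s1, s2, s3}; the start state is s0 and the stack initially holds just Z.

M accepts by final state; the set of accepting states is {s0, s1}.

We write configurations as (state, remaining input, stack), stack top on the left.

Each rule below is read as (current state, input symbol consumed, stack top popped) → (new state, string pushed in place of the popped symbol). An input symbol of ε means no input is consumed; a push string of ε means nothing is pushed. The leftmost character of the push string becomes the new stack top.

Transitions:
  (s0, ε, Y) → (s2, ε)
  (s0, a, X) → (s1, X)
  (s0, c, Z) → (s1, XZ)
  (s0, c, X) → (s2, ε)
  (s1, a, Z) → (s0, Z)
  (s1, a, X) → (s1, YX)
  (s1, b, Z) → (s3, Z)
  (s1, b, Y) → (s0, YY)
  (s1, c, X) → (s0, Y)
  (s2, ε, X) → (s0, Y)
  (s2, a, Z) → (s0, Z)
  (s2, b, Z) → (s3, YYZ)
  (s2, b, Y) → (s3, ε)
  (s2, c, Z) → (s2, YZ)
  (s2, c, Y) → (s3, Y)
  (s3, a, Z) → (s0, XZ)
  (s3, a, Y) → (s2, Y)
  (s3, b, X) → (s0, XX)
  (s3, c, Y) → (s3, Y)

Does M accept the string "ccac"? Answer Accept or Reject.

Accept

(s0, ccac, Z)
  read c, top Z: go to s1, push XZ → (s1, cac, XZ)
  read c, top X: go to s0, push Y → (s0, ac, YZ)
  ε-move, top Y: go to s2, push ε → (s2, ac, Z)
  read a, top Z: go to s0, push Z → (s0, c, Z)
  read c, top Z: go to s1, push XZ → (s1, ε, XZ)
All input consumed; state s1 ∈ F.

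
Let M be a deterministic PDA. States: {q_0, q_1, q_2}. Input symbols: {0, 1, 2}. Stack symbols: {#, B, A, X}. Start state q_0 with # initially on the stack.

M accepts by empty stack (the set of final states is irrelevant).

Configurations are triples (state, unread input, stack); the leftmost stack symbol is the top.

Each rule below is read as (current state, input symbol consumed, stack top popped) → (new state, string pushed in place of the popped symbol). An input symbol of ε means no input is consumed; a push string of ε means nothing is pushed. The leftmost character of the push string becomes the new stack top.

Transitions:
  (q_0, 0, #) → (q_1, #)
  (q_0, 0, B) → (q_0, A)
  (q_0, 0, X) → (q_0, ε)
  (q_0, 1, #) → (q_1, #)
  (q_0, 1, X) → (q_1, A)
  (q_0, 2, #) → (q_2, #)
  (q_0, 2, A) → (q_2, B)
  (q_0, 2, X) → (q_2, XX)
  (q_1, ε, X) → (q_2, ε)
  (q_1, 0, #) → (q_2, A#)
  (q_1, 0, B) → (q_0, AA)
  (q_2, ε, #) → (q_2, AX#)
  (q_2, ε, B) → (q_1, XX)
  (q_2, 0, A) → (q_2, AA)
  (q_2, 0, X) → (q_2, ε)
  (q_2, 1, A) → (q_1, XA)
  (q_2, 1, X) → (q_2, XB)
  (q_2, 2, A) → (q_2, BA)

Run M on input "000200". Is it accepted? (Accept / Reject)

(q_0, 000200, #)
  read 0, top #: go to q_1, push # → (q_1, 00200, #)
  read 0, top #: go to q_2, push A# → (q_2, 0200, A#)
  read 0, top A: go to q_2, push AA → (q_2, 200, AA#)
  read 2, top A: go to q_2, push BA → (q_2, 00, BAA#)
  ε-move, top B: go to q_1, push XX → (q_1, 00, XXAA#)
  ε-move, top X: go to q_2, push ε → (q_2, 00, XAA#)
  read 0, top X: go to q_2, push ε → (q_2, 0, AA#)
  read 0, top A: go to q_2, push AA → (q_2, ε, AAA#)
All input consumed; stack is AAA#, not empty, and no further ε-move applies.

Reject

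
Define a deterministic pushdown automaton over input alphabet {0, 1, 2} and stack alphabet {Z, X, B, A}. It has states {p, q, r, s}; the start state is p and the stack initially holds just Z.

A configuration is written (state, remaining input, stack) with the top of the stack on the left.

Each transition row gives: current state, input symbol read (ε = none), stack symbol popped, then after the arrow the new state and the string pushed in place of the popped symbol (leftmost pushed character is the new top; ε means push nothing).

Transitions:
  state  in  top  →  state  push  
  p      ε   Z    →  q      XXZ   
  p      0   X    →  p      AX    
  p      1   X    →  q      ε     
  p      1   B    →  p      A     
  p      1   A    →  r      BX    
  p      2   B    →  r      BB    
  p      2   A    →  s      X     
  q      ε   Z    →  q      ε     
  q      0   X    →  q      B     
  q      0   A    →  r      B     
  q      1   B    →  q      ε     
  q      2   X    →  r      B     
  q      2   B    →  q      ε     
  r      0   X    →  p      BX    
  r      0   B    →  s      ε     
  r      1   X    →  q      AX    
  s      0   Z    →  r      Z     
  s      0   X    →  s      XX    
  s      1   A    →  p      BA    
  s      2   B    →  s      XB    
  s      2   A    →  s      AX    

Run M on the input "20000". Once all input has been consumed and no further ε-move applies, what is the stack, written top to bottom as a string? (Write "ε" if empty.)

(p, 20000, Z) ⊢ (q, 20000, XXZ) ⊢ (r, 0000, BXZ) ⊢ (s, 000, XZ) ⊢ (s, 00, XXZ) ⊢ (s, 0, XXXZ) ⊢ (s, ε, XXXXZ)
All input consumed in state s with stack XXXXZ.

XXXXZ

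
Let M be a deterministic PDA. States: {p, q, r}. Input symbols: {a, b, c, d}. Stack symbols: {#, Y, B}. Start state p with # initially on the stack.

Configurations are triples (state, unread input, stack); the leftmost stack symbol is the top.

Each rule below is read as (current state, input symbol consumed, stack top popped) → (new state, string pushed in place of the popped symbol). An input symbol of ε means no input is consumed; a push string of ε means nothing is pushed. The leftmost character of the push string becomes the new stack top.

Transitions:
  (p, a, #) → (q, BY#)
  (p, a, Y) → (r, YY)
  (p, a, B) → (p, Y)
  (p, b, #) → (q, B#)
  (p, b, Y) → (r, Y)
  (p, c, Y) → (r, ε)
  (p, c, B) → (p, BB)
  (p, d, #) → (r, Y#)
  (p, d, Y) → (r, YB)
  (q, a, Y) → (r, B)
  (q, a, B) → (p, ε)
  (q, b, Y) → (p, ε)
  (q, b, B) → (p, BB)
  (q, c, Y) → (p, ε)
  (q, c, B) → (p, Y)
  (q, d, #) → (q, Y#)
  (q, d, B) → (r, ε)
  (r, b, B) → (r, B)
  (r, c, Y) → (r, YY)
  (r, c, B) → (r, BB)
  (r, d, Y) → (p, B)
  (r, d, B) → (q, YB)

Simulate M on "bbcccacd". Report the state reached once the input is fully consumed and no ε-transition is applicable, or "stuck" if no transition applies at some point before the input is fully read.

(p, bbcccacd, #)
  read b, top #: go to q, push B# → (q, bcccacd, B#)
  read b, top B: go to p, push BB → (p, cccacd, BB#)
  read c, top B: go to p, push BB → (p, ccacd, BBB#)
  read c, top B: go to p, push BB → (p, cacd, BBBB#)
  read c, top B: go to p, push BB → (p, acd, BBBBB#)
  read a, top B: go to p, push Y → (p, cd, YBBBB#)
  read c, top Y: go to r, push ε → (r, d, BBBB#)
  read d, top B: go to q, push YB → (q, ε, YBBBB#)
All input consumed; M is in state q.

q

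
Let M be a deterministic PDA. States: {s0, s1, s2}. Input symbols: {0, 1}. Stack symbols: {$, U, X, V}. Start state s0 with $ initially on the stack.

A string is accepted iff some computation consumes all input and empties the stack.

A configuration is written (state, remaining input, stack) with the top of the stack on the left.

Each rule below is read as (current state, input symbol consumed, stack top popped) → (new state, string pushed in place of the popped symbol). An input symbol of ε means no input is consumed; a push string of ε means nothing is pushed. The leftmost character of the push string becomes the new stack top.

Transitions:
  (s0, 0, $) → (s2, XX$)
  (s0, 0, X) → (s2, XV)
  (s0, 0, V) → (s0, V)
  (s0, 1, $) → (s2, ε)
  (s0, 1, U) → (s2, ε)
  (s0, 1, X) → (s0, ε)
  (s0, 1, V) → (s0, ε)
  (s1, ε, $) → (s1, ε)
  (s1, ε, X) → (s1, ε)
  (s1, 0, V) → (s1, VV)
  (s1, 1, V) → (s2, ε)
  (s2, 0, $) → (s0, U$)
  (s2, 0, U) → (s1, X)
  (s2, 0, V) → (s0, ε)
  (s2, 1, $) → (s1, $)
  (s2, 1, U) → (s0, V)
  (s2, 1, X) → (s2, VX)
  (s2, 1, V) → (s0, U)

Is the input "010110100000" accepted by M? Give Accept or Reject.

Reject

(s0, 010110100000, $)
  read 0, top $: go to s2, push XX$ → (s2, 10110100000, XX$)
  read 1, top X: go to s2, push VX → (s2, 0110100000, VXX$)
  read 0, top V: go to s0, push ε → (s0, 110100000, XX$)
  read 1, top X: go to s0, push ε → (s0, 10100000, X$)
  read 1, top X: go to s0, push ε → (s0, 0100000, $)
  read 0, top $: go to s2, push XX$ → (s2, 100000, XX$)
  read 1, top X: go to s2, push VX → (s2, 00000, VXX$)
  read 0, top V: go to s0, push ε → (s0, 0000, XX$)
  read 0, top X: go to s2, push XV → (s2, 000, XVX$)
No transition applies at (s2, 000, XVX$); input not fully consumed.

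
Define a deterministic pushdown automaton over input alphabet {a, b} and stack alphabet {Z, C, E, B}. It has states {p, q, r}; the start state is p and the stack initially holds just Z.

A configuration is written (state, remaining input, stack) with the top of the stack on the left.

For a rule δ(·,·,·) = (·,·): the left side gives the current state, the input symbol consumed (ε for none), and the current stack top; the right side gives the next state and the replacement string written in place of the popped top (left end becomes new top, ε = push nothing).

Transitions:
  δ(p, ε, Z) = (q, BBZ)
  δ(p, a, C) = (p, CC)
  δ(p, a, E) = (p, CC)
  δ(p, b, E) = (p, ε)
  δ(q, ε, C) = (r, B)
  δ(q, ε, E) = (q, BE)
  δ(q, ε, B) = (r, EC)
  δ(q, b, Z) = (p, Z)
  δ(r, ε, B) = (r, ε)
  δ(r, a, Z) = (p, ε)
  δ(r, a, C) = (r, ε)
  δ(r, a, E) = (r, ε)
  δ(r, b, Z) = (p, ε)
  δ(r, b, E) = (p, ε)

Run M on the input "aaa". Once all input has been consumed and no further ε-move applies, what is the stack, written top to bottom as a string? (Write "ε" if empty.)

(p, aaa, Z) ⊢ (q, aaa, BBZ) ⊢ (r, aaa, ECBZ) ⊢ (r, aa, CBZ) ⊢ (r, a, BZ) ⊢ (r, a, Z) ⊢ (p, ε, ε)
All input consumed in state p with stack ε.

ε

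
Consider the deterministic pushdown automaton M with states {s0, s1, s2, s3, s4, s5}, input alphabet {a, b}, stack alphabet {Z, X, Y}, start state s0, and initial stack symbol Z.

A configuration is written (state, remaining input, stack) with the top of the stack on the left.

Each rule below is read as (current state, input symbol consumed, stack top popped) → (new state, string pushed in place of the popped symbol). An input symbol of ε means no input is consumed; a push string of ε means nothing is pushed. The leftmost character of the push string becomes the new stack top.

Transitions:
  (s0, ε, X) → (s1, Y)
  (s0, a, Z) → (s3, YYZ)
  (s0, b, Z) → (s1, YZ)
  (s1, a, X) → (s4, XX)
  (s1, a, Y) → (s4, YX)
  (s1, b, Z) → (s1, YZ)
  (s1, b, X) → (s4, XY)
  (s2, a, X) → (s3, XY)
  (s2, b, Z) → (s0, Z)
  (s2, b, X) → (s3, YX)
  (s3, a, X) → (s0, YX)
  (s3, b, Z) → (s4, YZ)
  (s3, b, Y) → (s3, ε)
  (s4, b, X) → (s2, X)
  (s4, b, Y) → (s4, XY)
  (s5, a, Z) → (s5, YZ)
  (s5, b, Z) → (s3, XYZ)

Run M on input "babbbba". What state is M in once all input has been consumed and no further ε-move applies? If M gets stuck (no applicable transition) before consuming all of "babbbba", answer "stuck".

s0

(s0, babbbba, Z)
  read b, top Z: go to s1, push YZ → (s1, abbbba, YZ)
  read a, top Y: go to s4, push YX → (s4, bbbba, YXZ)
  read b, top Y: go to s4, push XY → (s4, bbba, XYXZ)
  read b, top X: go to s2, push X → (s2, bba, XYXZ)
  read b, top X: go to s3, push YX → (s3, ba, YXYXZ)
  read b, top Y: go to s3, push ε → (s3, a, XYXZ)
  read a, top X: go to s0, push YX → (s0, ε, YXYXZ)
All input consumed; M is in state s0.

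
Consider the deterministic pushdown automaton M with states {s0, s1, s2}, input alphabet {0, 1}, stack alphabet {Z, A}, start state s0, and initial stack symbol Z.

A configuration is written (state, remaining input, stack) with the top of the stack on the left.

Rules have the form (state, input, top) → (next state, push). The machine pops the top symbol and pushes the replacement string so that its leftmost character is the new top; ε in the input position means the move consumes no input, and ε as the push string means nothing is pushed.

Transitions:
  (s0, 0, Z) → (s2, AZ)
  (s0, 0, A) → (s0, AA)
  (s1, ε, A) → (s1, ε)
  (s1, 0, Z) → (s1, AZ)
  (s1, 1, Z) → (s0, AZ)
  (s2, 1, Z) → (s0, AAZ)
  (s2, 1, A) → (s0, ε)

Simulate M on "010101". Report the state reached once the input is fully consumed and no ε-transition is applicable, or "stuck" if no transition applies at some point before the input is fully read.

s0

(s0, 010101, Z)
  read 0, top Z: go to s2, push AZ → (s2, 10101, AZ)
  read 1, top A: go to s0, push ε → (s0, 0101, Z)
  read 0, top Z: go to s2, push AZ → (s2, 101, AZ)
  read 1, top A: go to s0, push ε → (s0, 01, Z)
  read 0, top Z: go to s2, push AZ → (s2, 1, AZ)
  read 1, top A: go to s0, push ε → (s0, ε, Z)
All input consumed; M is in state s0.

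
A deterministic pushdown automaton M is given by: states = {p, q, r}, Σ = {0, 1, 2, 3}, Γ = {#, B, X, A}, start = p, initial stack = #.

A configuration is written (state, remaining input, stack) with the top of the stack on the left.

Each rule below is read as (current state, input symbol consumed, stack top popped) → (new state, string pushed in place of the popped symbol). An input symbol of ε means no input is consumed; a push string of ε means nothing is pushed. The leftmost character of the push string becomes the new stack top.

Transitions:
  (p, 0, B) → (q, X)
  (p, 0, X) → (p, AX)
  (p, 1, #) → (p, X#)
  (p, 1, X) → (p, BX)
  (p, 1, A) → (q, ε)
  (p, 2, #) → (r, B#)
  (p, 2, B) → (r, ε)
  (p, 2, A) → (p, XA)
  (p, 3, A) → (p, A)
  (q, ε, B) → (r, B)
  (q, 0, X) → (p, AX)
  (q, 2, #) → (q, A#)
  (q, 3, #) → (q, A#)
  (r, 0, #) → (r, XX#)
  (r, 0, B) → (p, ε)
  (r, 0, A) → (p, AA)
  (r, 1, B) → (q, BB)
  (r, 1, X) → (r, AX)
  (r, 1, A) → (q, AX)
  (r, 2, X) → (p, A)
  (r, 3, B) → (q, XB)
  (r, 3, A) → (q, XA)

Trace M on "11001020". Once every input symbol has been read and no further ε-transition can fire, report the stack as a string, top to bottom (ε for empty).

(p, 11001020, #)
  read 1, top #: go to p, push X# → (p, 1001020, X#)
  read 1, top X: go to p, push BX → (p, 001020, BX#)
  read 0, top B: go to q, push X → (q, 01020, XX#)
  read 0, top X: go to p, push AX → (p, 1020, AXX#)
  read 1, top A: go to q, push ε → (q, 020, XX#)
  read 0, top X: go to p, push AX → (p, 20, AXX#)
  read 2, top A: go to p, push XA → (p, 0, XAXX#)
  read 0, top X: go to p, push AX → (p, ε, AXAXX#)
All input consumed in state p with stack AXAXX#.

AXAXX#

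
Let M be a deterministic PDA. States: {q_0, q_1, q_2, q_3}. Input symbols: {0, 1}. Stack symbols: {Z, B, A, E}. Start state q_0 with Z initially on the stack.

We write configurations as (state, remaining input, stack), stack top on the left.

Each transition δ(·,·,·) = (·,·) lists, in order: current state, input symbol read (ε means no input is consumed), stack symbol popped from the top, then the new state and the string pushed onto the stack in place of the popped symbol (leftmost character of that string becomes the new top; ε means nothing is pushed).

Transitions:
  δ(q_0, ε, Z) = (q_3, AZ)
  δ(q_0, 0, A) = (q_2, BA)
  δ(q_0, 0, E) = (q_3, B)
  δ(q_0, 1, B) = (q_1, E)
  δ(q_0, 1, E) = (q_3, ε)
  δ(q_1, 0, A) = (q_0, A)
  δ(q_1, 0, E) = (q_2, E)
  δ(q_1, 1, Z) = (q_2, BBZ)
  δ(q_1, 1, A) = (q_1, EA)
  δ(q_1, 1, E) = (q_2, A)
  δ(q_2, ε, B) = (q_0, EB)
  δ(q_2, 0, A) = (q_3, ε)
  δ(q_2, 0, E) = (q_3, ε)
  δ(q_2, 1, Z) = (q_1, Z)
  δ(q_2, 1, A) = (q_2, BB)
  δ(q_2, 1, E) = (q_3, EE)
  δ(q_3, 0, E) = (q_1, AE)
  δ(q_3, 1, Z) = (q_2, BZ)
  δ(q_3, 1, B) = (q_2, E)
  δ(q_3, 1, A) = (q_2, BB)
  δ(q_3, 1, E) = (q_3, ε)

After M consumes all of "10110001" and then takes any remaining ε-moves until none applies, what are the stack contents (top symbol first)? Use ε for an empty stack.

(q_0, 10110001, Z) ⊢ (q_3, 10110001, AZ) ⊢ (q_2, 0110001, BBZ) ⊢ (q_0, 0110001, EBBZ) ⊢ (q_3, 110001, BBBZ) ⊢ (q_2, 10001, EBBZ) ⊢ (q_3, 0001, EEBBZ) ⊢ (q_1, 001, AEEBBZ) ⊢ (q_0, 01, AEEBBZ) ⊢ (q_2, 1, BAEEBBZ) ⊢ (q_0, 1, EBAEEBBZ) ⊢ (q_3, ε, BAEEBBZ)
All input consumed in state q_3 with stack BAEEBBZ.

BAEEBBZ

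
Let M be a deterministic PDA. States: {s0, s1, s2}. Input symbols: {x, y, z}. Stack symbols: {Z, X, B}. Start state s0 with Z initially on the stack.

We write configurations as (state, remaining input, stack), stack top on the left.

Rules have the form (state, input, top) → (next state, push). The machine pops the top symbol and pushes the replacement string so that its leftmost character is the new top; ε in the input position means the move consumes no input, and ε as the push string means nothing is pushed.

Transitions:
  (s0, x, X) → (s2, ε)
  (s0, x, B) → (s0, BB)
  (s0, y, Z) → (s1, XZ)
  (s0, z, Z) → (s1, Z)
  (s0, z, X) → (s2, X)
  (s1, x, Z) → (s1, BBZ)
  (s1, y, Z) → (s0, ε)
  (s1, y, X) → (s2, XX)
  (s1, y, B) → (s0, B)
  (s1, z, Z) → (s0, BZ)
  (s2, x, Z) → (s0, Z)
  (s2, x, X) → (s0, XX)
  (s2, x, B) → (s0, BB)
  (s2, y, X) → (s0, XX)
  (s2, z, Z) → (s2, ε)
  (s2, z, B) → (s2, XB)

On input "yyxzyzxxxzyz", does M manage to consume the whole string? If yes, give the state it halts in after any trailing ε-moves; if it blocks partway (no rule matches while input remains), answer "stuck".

s2

(s0, yyxzyzxxxzyz, Z)
  read y, top Z: go to s1, push XZ → (s1, yxzyzxxxzyz, XZ)
  read y, top X: go to s2, push XX → (s2, xzyzxxxzyz, XXZ)
  read x, top X: go to s0, push XX → (s0, zyzxxxzyz, XXXZ)
  read z, top X: go to s2, push X → (s2, yzxxxzyz, XXXZ)
  read y, top X: go to s0, push XX → (s0, zxxxzyz, XXXXZ)
  read z, top X: go to s2, push X → (s2, xxxzyz, XXXXZ)
  read x, top X: go to s0, push XX → (s0, xxzyz, XXXXXZ)
  read x, top X: go to s2, push ε → (s2, xzyz, XXXXZ)
  read x, top X: go to s0, push XX → (s0, zyz, XXXXXZ)
  read z, top X: go to s2, push X → (s2, yz, XXXXXZ)
  read y, top X: go to s0, push XX → (s0, z, XXXXXXZ)
  read z, top X: go to s2, push X → (s2, ε, XXXXXXZ)
All input consumed; M is in state s2.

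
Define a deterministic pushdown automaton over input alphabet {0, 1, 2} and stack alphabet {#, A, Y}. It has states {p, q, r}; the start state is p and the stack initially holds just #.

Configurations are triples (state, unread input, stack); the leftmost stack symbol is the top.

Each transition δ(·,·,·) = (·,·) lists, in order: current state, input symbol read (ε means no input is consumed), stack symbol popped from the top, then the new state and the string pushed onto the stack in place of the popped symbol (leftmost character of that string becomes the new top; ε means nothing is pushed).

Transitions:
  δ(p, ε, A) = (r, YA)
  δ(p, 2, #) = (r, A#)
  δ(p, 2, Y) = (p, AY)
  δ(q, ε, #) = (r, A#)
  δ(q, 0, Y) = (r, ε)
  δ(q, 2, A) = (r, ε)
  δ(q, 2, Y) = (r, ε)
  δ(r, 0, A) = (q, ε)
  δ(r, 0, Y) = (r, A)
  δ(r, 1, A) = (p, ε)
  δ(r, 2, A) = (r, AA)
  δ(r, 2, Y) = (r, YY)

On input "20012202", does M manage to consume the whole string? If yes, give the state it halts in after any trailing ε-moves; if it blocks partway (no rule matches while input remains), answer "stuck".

r

(p, 20012202, #)
  read 2, top #: go to r, push A# → (r, 0012202, A#)
  read 0, top A: go to q, push ε → (q, 012202, #)
  ε-move, top #: go to r, push A# → (r, 012202, A#)
  read 0, top A: go to q, push ε → (q, 12202, #)
  ε-move, top #: go to r, push A# → (r, 12202, A#)
  read 1, top A: go to p, push ε → (p, 2202, #)
  read 2, top #: go to r, push A# → (r, 202, A#)
  read 2, top A: go to r, push AA → (r, 02, AA#)
  read 0, top A: go to q, push ε → (q, 2, A#)
  read 2, top A: go to r, push ε → (r, ε, #)
All input consumed; M is in state r.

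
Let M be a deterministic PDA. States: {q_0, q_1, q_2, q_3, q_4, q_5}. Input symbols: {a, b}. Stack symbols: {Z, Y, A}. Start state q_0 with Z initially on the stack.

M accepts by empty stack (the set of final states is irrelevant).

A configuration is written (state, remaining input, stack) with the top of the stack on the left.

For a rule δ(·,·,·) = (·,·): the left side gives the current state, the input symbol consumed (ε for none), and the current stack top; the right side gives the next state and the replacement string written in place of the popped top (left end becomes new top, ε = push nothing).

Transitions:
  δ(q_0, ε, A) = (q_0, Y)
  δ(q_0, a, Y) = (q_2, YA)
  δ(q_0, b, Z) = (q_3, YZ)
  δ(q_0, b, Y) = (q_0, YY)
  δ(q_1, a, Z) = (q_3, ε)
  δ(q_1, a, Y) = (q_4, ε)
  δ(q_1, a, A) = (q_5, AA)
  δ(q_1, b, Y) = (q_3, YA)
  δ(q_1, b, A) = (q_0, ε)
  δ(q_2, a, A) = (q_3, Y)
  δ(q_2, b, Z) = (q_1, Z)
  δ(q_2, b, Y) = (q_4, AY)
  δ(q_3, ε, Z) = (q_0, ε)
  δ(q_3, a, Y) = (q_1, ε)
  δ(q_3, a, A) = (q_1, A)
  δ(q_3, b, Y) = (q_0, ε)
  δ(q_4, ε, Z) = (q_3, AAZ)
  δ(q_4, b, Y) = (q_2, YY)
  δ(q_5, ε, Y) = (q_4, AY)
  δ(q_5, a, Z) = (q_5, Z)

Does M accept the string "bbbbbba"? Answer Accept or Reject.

Reject

(q_0, bbbbbba, Z)
  read b, top Z: go to q_3, push YZ → (q_3, bbbbba, YZ)
  read b, top Y: go to q_0, push ε → (q_0, bbbba, Z)
  read b, top Z: go to q_3, push YZ → (q_3, bbba, YZ)
  read b, top Y: go to q_0, push ε → (q_0, bba, Z)
  read b, top Z: go to q_3, push YZ → (q_3, ba, YZ)
  read b, top Y: go to q_0, push ε → (q_0, a, Z)
No transition applies at (q_0, a, Z); input not fully consumed.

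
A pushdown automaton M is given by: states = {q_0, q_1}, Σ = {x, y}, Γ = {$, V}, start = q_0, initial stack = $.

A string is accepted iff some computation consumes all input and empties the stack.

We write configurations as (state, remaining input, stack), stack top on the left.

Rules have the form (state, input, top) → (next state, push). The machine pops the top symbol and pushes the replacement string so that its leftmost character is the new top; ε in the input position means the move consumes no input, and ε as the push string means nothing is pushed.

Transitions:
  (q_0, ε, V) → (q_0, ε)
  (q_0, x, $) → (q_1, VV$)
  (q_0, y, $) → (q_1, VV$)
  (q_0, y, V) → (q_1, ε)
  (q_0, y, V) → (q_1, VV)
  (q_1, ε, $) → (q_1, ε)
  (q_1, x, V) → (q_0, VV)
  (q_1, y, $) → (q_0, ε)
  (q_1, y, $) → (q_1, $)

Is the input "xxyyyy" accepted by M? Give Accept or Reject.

Accept

One accepting computation: (q_0, xxyyyy, $) ⊢ (q_1, xyyyy, VV$) ⊢ (q_0, yyyy, VVV$) ⊢ (q_0, yyyy, VV$) ⊢ (q_0, yyyy, V$) ⊢ (q_1, yyy, $) ⊢ (q_1, yy, $) ⊢ (q_1, y, $) ⊢ (q_0, ε, ε)
All input consumed and the stack is empty.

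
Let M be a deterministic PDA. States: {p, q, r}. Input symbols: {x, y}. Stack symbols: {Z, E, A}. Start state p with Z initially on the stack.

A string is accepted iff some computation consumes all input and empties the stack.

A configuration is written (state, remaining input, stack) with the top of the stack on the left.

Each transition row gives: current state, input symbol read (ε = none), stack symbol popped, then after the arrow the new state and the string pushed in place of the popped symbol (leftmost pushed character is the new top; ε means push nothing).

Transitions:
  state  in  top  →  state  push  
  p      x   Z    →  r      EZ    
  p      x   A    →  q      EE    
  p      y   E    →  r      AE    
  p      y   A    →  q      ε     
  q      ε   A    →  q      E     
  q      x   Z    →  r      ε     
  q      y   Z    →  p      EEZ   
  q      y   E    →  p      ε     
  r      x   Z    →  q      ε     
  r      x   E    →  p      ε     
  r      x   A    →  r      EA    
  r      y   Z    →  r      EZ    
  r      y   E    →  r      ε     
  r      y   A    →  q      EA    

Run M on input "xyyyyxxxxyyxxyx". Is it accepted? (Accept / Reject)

(p, xyyyyxxxxyyxxyx, Z)
  read x, top Z: go to r, push EZ → (r, yyyyxxxxyyxxyx, EZ)
  read y, top E: go to r, push ε → (r, yyyxxxxyyxxyx, Z)
  read y, top Z: go to r, push EZ → (r, yyxxxxyyxxyx, EZ)
  read y, top E: go to r, push ε → (r, yxxxxyyxxyx, Z)
  read y, top Z: go to r, push EZ → (r, xxxxyyxxyx, EZ)
  read x, top E: go to p, push ε → (p, xxxyyxxyx, Z)
  read x, top Z: go to r, push EZ → (r, xxyyxxyx, EZ)
  read x, top E: go to p, push ε → (p, xyyxxyx, Z)
  read x, top Z: go to r, push EZ → (r, yyxxyx, EZ)
  read y, top E: go to r, push ε → (r, yxxyx, Z)
  read y, top Z: go to r, push EZ → (r, xxyx, EZ)
  read x, top E: go to p, push ε → (p, xyx, Z)
  read x, top Z: go to r, push EZ → (r, yx, EZ)
  read y, top E: go to r, push ε → (r, x, Z)
  read x, top Z: go to q, push ε → (q, ε, ε)
All input consumed and the stack is empty.

Accept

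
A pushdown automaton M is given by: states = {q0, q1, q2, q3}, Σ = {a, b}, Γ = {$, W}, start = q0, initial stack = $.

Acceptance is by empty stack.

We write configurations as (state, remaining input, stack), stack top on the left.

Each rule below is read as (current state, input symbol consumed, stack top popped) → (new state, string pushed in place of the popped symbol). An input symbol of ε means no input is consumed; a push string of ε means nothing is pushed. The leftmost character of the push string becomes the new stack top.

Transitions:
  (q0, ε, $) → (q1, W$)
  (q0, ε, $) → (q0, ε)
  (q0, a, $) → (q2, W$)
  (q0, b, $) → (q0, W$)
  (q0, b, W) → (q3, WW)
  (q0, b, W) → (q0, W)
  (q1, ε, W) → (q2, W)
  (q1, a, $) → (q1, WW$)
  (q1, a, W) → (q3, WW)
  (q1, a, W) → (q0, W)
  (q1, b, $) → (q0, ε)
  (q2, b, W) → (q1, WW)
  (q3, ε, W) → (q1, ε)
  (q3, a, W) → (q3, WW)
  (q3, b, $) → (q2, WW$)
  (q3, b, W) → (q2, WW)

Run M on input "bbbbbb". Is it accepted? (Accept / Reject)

No computation consumes all input and empties the stack.

Reject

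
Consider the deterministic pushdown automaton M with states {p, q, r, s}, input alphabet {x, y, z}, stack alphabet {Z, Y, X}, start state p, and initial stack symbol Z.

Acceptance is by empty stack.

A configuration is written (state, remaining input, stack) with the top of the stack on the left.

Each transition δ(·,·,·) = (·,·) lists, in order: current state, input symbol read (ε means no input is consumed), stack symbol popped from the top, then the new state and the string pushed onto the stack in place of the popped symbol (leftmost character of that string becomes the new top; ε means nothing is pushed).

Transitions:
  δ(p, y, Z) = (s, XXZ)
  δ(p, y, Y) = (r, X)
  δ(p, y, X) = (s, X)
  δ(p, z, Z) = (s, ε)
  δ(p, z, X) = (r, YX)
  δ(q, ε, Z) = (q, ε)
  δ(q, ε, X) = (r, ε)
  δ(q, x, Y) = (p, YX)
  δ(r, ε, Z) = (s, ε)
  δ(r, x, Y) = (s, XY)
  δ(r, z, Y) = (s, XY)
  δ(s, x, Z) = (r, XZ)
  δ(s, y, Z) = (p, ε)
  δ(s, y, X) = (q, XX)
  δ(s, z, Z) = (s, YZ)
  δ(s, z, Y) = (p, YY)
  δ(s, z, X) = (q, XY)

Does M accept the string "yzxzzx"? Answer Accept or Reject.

(p, yzxzzx, Z) ⊢ (s, zxzzx, XXZ) ⊢ (q, xzzx, XYXZ) ⊢ (r, xzzx, YXZ) ⊢ (s, zzx, XYXZ) ⊢ (q, zx, XYYXZ) ⊢ (r, zx, YYXZ) ⊢ (s, x, XYYXZ)
No transition applies at (s, x, XYYXZ); input not fully consumed.

Reject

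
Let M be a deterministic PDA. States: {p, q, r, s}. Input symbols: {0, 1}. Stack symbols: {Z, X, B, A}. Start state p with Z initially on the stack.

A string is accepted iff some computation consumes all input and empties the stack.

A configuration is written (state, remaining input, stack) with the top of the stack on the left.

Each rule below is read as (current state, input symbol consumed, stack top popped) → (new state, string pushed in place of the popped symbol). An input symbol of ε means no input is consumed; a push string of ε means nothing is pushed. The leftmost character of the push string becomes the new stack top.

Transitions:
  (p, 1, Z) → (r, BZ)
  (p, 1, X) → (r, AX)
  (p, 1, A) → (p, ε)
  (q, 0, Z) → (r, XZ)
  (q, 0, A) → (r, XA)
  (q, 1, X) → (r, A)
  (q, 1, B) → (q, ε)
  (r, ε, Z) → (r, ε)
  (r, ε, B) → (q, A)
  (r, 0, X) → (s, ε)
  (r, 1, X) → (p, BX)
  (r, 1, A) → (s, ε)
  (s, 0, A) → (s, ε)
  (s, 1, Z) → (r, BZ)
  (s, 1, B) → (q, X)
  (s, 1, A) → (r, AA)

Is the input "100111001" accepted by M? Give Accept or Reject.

(p, 100111001, Z)
  read 1, top Z: go to r, push BZ → (r, 00111001, BZ)
  ε-move, top B: go to q, push A → (q, 00111001, AZ)
  read 0, top A: go to r, push XA → (r, 0111001, XAZ)
  read 0, top X: go to s, push ε → (s, 111001, AZ)
  read 1, top A: go to r, push AA → (r, 11001, AAZ)
  read 1, top A: go to s, push ε → (s, 1001, AZ)
  read 1, top A: go to r, push AA → (r, 001, AAZ)
No transition applies at (r, 001, AAZ); input not fully consumed.

Reject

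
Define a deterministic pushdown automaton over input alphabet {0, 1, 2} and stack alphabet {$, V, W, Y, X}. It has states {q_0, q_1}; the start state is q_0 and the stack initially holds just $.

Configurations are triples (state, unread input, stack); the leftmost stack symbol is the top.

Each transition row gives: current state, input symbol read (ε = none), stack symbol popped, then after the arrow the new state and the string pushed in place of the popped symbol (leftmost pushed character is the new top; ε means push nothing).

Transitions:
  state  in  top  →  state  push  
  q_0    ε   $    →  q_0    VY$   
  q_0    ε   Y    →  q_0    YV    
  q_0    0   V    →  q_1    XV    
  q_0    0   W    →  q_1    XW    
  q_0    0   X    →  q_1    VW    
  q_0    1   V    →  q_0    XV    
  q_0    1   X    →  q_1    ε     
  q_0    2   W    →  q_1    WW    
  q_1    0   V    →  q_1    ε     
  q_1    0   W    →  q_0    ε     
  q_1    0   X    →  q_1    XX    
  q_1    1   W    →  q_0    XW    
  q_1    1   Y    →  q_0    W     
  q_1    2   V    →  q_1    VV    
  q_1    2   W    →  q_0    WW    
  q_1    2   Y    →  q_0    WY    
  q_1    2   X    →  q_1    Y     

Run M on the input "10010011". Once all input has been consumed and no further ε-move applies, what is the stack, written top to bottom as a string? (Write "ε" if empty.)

WWVY$

(q_0, 10010011, $)
  ε-move, top $: go to q_0, push VY$ → (q_0, 10010011, VY$)
  read 1, top V: go to q_0, push XV → (q_0, 0010011, XVY$)
  read 0, top X: go to q_1, push VW → (q_1, 010011, VWVY$)
  read 0, top V: go to q_1, push ε → (q_1, 10011, WVY$)
  read 1, top W: go to q_0, push XW → (q_0, 0011, XWVY$)
  read 0, top X: go to q_1, push VW → (q_1, 011, VWWVY$)
  read 0, top V: go to q_1, push ε → (q_1, 11, WWVY$)
  read 1, top W: go to q_0, push XW → (q_0, 1, XWWVY$)
  read 1, top X: go to q_1, push ε → (q_1, ε, WWVY$)
All input consumed in state q_1 with stack WWVY$.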